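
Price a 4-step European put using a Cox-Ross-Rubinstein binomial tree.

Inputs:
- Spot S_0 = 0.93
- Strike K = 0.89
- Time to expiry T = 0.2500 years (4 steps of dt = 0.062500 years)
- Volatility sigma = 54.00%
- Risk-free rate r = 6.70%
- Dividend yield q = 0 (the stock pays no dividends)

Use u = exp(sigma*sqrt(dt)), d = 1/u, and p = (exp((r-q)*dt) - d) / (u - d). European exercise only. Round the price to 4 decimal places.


Answer: Price = V(0,0) = 0.0722

Derivation:
dt = T/N = 0.062500
u = exp(sigma*sqrt(dt)) = 1.144537; d = 1/u = 0.873716
p = (exp((r-q)*dt) - d) / (u - d) = 0.481796
Discount per step: exp(-r*dt) = 0.995821
Stock lattice S(k, i) with i counting down-moves:
  k=0: S(0,0) = 0.9300
  k=1: S(1,0) = 1.0644; S(1,1) = 0.8126
  k=2: S(2,0) = 1.2183; S(2,1) = 0.9300; S(2,2) = 0.7099
  k=3: S(3,0) = 1.3944; S(3,1) = 1.0644; S(3,2) = 0.8126; S(3,3) = 0.6203
  k=4: S(4,0) = 1.5959; S(4,1) = 1.2183; S(4,2) = 0.9300; S(4,3) = 0.7099; S(4,4) = 0.5420
Terminal payoffs V(N, i) = max(K - S_T, 0):
  V(4,0) = 0.000000; V(4,1) = 0.000000; V(4,2) = 0.000000; V(4,3) = 0.180057; V(4,4) = 0.348044
Backward induction: V(k, i) = exp(-r*dt) * [p * V(k+1, i) + (1-p) * V(k+1, i+1)].
  V(3,0) = exp(-r*dt) * [p*0.000000 + (1-p)*0.000000] = 0.000000
  V(3,1) = exp(-r*dt) * [p*0.000000 + (1-p)*0.000000] = 0.000000
  V(3,2) = exp(-r*dt) * [p*0.000000 + (1-p)*0.180057] = 0.092916
  V(3,3) = exp(-r*dt) * [p*0.180057 + (1-p)*0.348044] = 0.265992
  V(2,0) = exp(-r*dt) * [p*0.000000 + (1-p)*0.000000] = 0.000000
  V(2,1) = exp(-r*dt) * [p*0.000000 + (1-p)*0.092916] = 0.047948
  V(2,2) = exp(-r*dt) * [p*0.092916 + (1-p)*0.265992] = 0.181842
  V(1,0) = exp(-r*dt) * [p*0.000000 + (1-p)*0.047948] = 0.024743
  V(1,1) = exp(-r*dt) * [p*0.047948 + (1-p)*0.181842] = 0.116842
  V(0,0) = exp(-r*dt) * [p*0.024743 + (1-p)*0.116842] = 0.072167


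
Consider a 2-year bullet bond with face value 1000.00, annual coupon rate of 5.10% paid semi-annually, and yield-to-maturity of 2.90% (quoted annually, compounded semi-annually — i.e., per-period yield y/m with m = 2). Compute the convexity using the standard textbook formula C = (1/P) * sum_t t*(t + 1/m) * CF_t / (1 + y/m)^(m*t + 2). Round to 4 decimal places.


Coupon per period c = face * coupon_rate / m = 25.500000
Periods per year m = 2; per-period yield y/m = 0.014500
Number of cashflows N = 4
Cashflows (t years, CF_t, discount factor 1/(1+y/m)^(m*t), PV):
  t = 0.5000: CF_t = 25.500000, DF = 0.985707, PV = 25.135535
  t = 1.0000: CF_t = 25.500000, DF = 0.971619, PV = 24.776279
  t = 1.5000: CF_t = 25.500000, DF = 0.957732, PV = 24.422157
  t = 2.0000: CF_t = 1025.500000, DF = 0.944043, PV = 968.116137
Price P = sum_t PV_t = 1042.450108
Convexity numerator sum_t t*(t + 1/m) * CF_t / (1+y/m)^(m*t + 2):
  t = 0.5000: term = 12.211079
  t = 1.0000: term = 36.109646
  t = 1.5000: term = 71.187080
  t = 2.0000: term = 4703.199065
Convexity = (1/P) * sum = 4822.706870 / 1042.450108 = 4.626319

Answer: Convexity = 4.6263


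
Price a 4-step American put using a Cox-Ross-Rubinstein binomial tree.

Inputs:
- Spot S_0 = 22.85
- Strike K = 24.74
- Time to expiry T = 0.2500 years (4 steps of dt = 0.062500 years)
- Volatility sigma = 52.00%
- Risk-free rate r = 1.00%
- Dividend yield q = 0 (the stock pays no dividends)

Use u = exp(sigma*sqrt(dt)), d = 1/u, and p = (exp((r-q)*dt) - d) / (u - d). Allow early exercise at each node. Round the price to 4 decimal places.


dt = T/N = 0.062500
u = exp(sigma*sqrt(dt)) = 1.138828; d = 1/u = 0.878095
p = (exp((r-q)*dt) - d) / (u - d) = 0.469944
Discount per step: exp(-r*dt) = 0.999375
Stock lattice S(k, i) with i counting down-moves:
  k=0: S(0,0) = 22.8500
  k=1: S(1,0) = 26.0222; S(1,1) = 20.0645
  k=2: S(2,0) = 29.6349; S(2,1) = 22.8500; S(2,2) = 17.6185
  k=3: S(3,0) = 33.7490; S(3,1) = 26.0222; S(3,2) = 20.0645; S(3,3) = 15.4707
  k=4: S(4,0) = 38.4343; S(4,1) = 29.6349; S(4,2) = 22.8500; S(4,3) = 17.6185; S(4,4) = 13.5848
Terminal payoffs V(N, i) = max(K - S_T, 0):
  V(4,0) = 0.000000; V(4,1) = 0.000000; V(4,2) = 1.890000; V(4,3) = 7.121471; V(4,4) = 11.155205
Backward induction: V(k, i) = exp(-r*dt) * [p * V(k+1, i) + (1-p) * V(k+1, i+1)]; then take max(V_cont, immediate exercise) for American.
  V(3,0) = exp(-r*dt) * [p*0.000000 + (1-p)*0.000000] = 0.000000; exercise = 0.000000; V(3,0) = max -> 0.000000
  V(3,1) = exp(-r*dt) * [p*0.000000 + (1-p)*1.890000] = 1.001181; exercise = 0.000000; V(3,1) = max -> 1.001181
  V(3,2) = exp(-r*dt) * [p*1.890000 + (1-p)*7.121471] = 4.660062; exercise = 4.675519; V(3,2) = max -> 4.675519
  V(3,3) = exp(-r*dt) * [p*7.121471 + (1-p)*11.155205] = 9.253793; exercise = 9.269250; V(3,3) = max -> 9.269250
  V(2,0) = exp(-r*dt) * [p*0.000000 + (1-p)*1.001181] = 0.530351; exercise = 0.000000; V(2,0) = max -> 0.530351
  V(2,1) = exp(-r*dt) * [p*1.001181 + (1-p)*4.675519] = 2.946945; exercise = 1.890000; V(2,1) = max -> 2.946945
  V(2,2) = exp(-r*dt) * [p*4.675519 + (1-p)*9.269250] = 7.106014; exercise = 7.121471; V(2,2) = max -> 7.121471
  V(1,0) = exp(-r*dt) * [p*0.530351 + (1-p)*2.946945] = 1.810151; exercise = 0.000000; V(1,0) = max -> 1.810151
  V(1,1) = exp(-r*dt) * [p*2.946945 + (1-p)*7.121471] = 5.156456; exercise = 4.675519; V(1,1) = max -> 5.156456
  V(0,0) = exp(-r*dt) * [p*1.810151 + (1-p)*5.156456] = 3.581642; exercise = 1.890000; V(0,0) = max -> 3.581642

Answer: Price = V(0,0) = 3.5816


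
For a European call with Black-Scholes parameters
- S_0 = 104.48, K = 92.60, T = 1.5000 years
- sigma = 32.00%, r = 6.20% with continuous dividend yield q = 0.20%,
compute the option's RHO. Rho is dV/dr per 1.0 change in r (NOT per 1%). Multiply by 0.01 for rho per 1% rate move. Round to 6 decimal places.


d1 = 0.7335877929; d2 = 0.3416694341
phi(d1) = 0.3048260301; exp(-qT) = 0.9970044955; exp(-rT) = 0.9111935003
N(d2) = 0.6337001614
Rho = K*T*exp(-rT)*N(d2) = 92.6000 * 1.5000 * 0.9111935003 * 0.6337001614 = 80.204120

Answer: Rho = 80.204120


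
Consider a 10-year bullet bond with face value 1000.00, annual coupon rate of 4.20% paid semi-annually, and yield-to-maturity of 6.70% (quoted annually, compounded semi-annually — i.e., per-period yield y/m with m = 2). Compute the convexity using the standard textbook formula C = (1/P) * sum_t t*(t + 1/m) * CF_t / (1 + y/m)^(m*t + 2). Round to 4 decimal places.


Answer: Convexity = 73.3033

Derivation:
Coupon per period c = face * coupon_rate / m = 21.000000
Periods per year m = 2; per-period yield y/m = 0.033500
Number of cashflows N = 20
Cashflows (t years, CF_t, discount factor 1/(1+y/m)^(m*t), PV):
  t = 0.5000: CF_t = 21.000000, DF = 0.967586, PV = 20.319303
  t = 1.0000: CF_t = 21.000000, DF = 0.936222, PV = 19.660671
  t = 1.5000: CF_t = 21.000000, DF = 0.905876, PV = 19.023387
  t = 2.0000: CF_t = 21.000000, DF = 0.876512, PV = 18.406761
  t = 2.5000: CF_t = 21.000000, DF = 0.848101, PV = 17.810122
  t = 3.0000: CF_t = 21.000000, DF = 0.820611, PV = 17.232822
  t = 3.5000: CF_t = 21.000000, DF = 0.794011, PV = 16.674235
  t = 4.0000: CF_t = 21.000000, DF = 0.768274, PV = 16.133755
  t = 4.5000: CF_t = 21.000000, DF = 0.743371, PV = 15.610793
  t = 5.0000: CF_t = 21.000000, DF = 0.719275, PV = 15.104783
  t = 5.5000: CF_t = 21.000000, DF = 0.695961, PV = 14.615174
  t = 6.0000: CF_t = 21.000000, DF = 0.673402, PV = 14.141436
  t = 6.5000: CF_t = 21.000000, DF = 0.651574, PV = 13.683054
  t = 7.0000: CF_t = 21.000000, DF = 0.630454, PV = 13.239530
  t = 7.5000: CF_t = 21.000000, DF = 0.610018, PV = 12.810382
  t = 8.0000: CF_t = 21.000000, DF = 0.590245, PV = 12.395145
  t = 8.5000: CF_t = 21.000000, DF = 0.571113, PV = 11.993367
  t = 9.0000: CF_t = 21.000000, DF = 0.552601, PV = 11.604612
  t = 9.5000: CF_t = 21.000000, DF = 0.534689, PV = 11.228459
  t = 10.0000: CF_t = 1021.000000, DF = 0.517357, PV = 528.221559
Price P = sum_t PV_t = 819.909351
Convexity numerator sum_t t*(t + 1/m) * CF_t / (1+y/m)^(m*t + 2):
  t = 0.5000: term = 9.511694
  t = 1.0000: term = 27.610141
  t = 1.5000: term = 53.430365
  t = 2.0000: term = 86.164111
  t = 2.5000: term = 125.056765
  t = 3.0000: term = 169.404423
  t = 3.5000: term = 218.551103
  t = 4.0000: term = 271.886091
  t = 4.5000: term = 328.841426
  t = 5.0000: term = 388.889500
  t = 5.5000: term = 451.540783
  t = 6.0000: term = 516.341662
  t = 6.5000: term = 582.872381
  t = 7.0000: term = 650.745094
  t = 7.5000: term = 719.602012
  t = 8.0000: term = 789.113640
  t = 8.5000: term = 858.977111
  t = 9.0000: term = 928.914603
  t = 9.5000: term = 998.671830
  t = 10.0000: term = 51925.951093
Convexity = (1/P) * sum = 60102.075828 / 819.909351 = 73.303318


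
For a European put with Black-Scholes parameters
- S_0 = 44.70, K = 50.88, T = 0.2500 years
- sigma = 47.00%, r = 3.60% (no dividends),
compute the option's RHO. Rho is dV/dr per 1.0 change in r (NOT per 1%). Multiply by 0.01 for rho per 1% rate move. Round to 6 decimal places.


d1 = -0.3952507124; d2 = -0.6302507124
phi(d1) = 0.3689662524; exp(-qT) = 1.0000000000; exp(-rT) = 0.9910403788
N(-d2) = 0.7357347177
Rho = -K*T*exp(-rT)*N(-d2) = -50.8800 * 0.2500 * 0.9910403788 * 0.7357347177 = -9.274697

Answer: Rho = -9.274697


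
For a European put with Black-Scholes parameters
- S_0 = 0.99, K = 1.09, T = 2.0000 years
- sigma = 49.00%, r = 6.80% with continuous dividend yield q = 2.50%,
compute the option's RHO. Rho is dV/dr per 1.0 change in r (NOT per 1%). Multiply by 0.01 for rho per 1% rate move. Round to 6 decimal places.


d1 = 0.3317225047; d2 = -0.3612421408
phi(d1) = 0.3775854255; exp(-qT) = 0.9512294245; exp(-rT) = 0.8728426325
N(-d2) = 0.6410407789
Rho = -K*T*exp(-rT)*N(-d2) = -1.0900 * 2.0000 * 0.8728426325 * 0.6410407789 = -1.219770

Answer: Rho = -1.219770


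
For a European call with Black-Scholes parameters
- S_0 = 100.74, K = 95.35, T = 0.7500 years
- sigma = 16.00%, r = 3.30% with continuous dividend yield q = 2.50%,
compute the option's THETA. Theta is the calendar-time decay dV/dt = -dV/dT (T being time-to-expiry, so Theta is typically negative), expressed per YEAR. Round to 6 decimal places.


d1 = 0.5094293998; d2 = 0.3708653352
phi(d1) = 0.3503937734; exp(-qT) = 0.9814246877; exp(-rT) = 0.9755537700
Theta = -S*exp(-qT)*phi(d1)*sigma/(2*sqrt(T)) - r*K*exp(-rT)*N(d2) + q*S*exp(-qT)*N(d1)
N(d1) = 0.6947743634; N(d2) = 0.6446310823; sqrt(T) = 0.8660254038
Term 1 = -100.7400 * 0.9814246877 * 0.3503937734 * 0.1600 / (2 * 0.8660254038) = -3.2001818686
Term 2 = -0.0330 * 95.3500 * 0.9755537700 * 0.6446310823 = -1.9787780808
Term 3 = 0.0250 * 100.7400 * 0.9814246877 * 0.6947743634 = 1.7172863527
Theta = -3.2001818686 + (-1.9787780808) + (1.7172863527) = -3.461674

Answer: Theta = -3.461674


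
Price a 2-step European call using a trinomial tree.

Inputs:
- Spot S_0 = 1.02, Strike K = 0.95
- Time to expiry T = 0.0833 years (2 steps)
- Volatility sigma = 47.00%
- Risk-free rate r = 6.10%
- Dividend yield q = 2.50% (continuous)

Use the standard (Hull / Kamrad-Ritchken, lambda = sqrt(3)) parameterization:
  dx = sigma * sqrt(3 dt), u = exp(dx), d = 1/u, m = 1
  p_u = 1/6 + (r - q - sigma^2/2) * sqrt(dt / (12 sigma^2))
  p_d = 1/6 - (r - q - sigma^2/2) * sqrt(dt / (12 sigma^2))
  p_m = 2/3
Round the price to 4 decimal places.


Answer: Price = V(0,0) = 0.0995

Derivation:
dt = T/N = 0.041650; dx = sigma*sqrt(3*dt) = 0.166137
u = exp(dx) = 1.180735; d = 1/u = 0.846930
p_u = 0.157334, p_m = 0.666667, p_d = 0.175999
Discount per step: exp(-r*dt) = 0.997463
Stock lattice S(k, j) with j the centered position index:
  k=0: S(0,+0) = 1.0200
  k=1: S(1,-1) = 0.8639; S(1,+0) = 1.0200; S(1,+1) = 1.2043
  k=2: S(2,-2) = 0.7316; S(2,-1) = 0.8639; S(2,+0) = 1.0200; S(2,+1) = 1.2043; S(2,+2) = 1.4220
Terminal payoffs V(N, j) = max(S_T - K, 0):
  V(2,-2) = 0.000000; V(2,-1) = 0.000000; V(2,+0) = 0.070000; V(2,+1) = 0.254349; V(2,+2) = 0.472017
Backward induction: V(k, j) = exp(-r*dt) * [p_u * V(k+1, j+1) + p_m * V(k+1, j) + p_d * V(k+1, j-1)]
  V(1,-1) = exp(-r*dt) * [p_u*0.070000 + p_m*0.000000 + p_d*0.000000] = 0.010985
  V(1,+0) = exp(-r*dt) * [p_u*0.254349 + p_m*0.070000 + p_d*0.000000] = 0.086465
  V(1,+1) = exp(-r*dt) * [p_u*0.472017 + p_m*0.254349 + p_d*0.070000] = 0.255501
  V(0,+0) = exp(-r*dt) * [p_u*0.255501 + p_m*0.086465 + p_d*0.010985] = 0.099522


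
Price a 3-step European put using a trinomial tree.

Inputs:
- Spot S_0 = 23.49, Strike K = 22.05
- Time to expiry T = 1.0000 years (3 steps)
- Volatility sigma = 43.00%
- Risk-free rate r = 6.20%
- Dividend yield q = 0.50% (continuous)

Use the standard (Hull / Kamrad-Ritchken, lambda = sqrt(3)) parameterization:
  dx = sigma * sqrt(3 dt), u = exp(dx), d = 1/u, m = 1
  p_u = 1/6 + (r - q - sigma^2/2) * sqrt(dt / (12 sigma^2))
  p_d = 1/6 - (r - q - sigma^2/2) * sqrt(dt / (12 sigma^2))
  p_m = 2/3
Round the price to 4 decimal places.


dt = T/N = 0.333333; dx = sigma*sqrt(3*dt) = 0.430000
u = exp(dx) = 1.537258; d = 1/u = 0.650509
p_u = 0.152926, p_m = 0.666667, p_d = 0.180407
Discount per step: exp(-r*dt) = 0.979545
Stock lattice S(k, j) with j the centered position index:
  k=0: S(0,+0) = 23.4900
  k=1: S(1,-1) = 15.2805; S(1,+0) = 23.4900; S(1,+1) = 36.1102
  k=2: S(2,-2) = 9.9401; S(2,-1) = 15.2805; S(2,+0) = 23.4900; S(2,+1) = 36.1102; S(2,+2) = 55.5106
  k=3: S(3,-3) = 6.4661; S(3,-2) = 9.9401; S(3,-1) = 15.2805; S(3,+0) = 23.4900; S(3,+1) = 36.1102; S(3,+2) = 55.5106; S(3,+3) = 85.3342
Terminal payoffs V(N, j) = max(K - S_T, 0):
  V(3,-3) = 15.583889; V(3,-2) = 12.109923; V(3,-1) = 6.769541; V(3,+0) = 0.000000; V(3,+1) = 0.000000; V(3,+2) = 0.000000; V(3,+3) = 0.000000
Backward induction: V(k, j) = exp(-r*dt) * [p_u * V(k+1, j+1) + p_m * V(k+1, j) + p_d * V(k+1, j-1)]
  V(2,-2) = exp(-r*dt) * [p_u*6.769541 + p_m*12.109923 + p_d*15.583889] = 11.676148
  V(2,-1) = exp(-r*dt) * [p_u*0.000000 + p_m*6.769541 + p_d*12.109923] = 6.560743
  V(2,+0) = exp(-r*dt) * [p_u*0.000000 + p_m*0.000000 + p_d*6.769541] = 1.196292
  V(2,+1) = exp(-r*dt) * [p_u*0.000000 + p_m*0.000000 + p_d*0.000000] = 0.000000
  V(2,+2) = exp(-r*dt) * [p_u*0.000000 + p_m*0.000000 + p_d*0.000000] = 0.000000
  V(1,-1) = exp(-r*dt) * [p_u*1.196292 + p_m*6.560743 + p_d*11.676148] = 6.526938
  V(1,+0) = exp(-r*dt) * [p_u*0.000000 + p_m*1.196292 + p_d*6.560743] = 1.940608
  V(1,+1) = exp(-r*dt) * [p_u*0.000000 + p_m*0.000000 + p_d*1.196292] = 0.211405
  V(0,+0) = exp(-r*dt) * [p_u*0.211405 + p_m*1.940608 + p_d*6.526938] = 2.452364

Answer: Price = V(0,0) = 2.4524


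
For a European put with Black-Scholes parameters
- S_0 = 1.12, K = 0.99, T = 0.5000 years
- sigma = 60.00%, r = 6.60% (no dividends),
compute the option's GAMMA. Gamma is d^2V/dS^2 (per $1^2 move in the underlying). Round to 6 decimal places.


Answer: Gamma = 0.709293

Derivation:
d1 = 0.5807209220; d2 = 0.1564568533
phi(d1) = 0.3370388991; exp(-qT) = 1.0000000000; exp(-rT) = 0.9675385596
Gamma = exp(-qT) * phi(d1) / (S * sigma * sqrt(T)) = 1.0000000000 * 0.3370388991 / (1.1200 * 0.6000 * 0.7071067812) = 0.709293


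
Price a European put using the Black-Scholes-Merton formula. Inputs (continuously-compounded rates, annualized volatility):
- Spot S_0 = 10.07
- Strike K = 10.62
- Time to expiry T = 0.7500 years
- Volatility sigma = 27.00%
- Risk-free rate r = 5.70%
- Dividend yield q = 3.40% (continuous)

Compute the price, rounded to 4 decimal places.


Answer: Price = 1.1208

Derivation:
d1 = (ln(S/K) + (r - q + 0.5*sigma^2) * T) / (sigma * sqrt(T)) = -0.03674004
d2 = d1 - sigma * sqrt(T) = -0.27056690
exp(-rT) = 0.95815090; exp(-qT) = 0.97482238
P = K * exp(-rT) * N(-d2) - S_0 * exp(-qT) * N(-d1)
N(-d1) = 0.51465386; N(-d2) = 0.60663792
P = 10.6200 * 0.95815090 * 0.60663792 - 10.0700 * 0.97482238 * 0.51465386 = 1.1208


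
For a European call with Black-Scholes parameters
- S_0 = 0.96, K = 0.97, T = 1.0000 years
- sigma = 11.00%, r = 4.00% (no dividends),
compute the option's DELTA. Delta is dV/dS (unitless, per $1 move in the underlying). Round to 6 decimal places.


d1 = 0.3244292088; d2 = 0.2144292088
phi(d1) = 0.3784899764; exp(-qT) = 1.0000000000; exp(-rT) = 0.9607894392
N(d1) = 0.6271934454
Delta = exp(-qT) * N(d1) = 1.0000000000 * 0.6271934454 = 0.627193

Answer: Delta = 0.627193


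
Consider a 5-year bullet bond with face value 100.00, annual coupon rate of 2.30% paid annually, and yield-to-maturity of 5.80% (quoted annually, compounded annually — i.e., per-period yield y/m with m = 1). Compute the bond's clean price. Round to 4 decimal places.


Coupon per period c = face * coupon_rate / m = 2.300000
Periods per year m = 1; per-period yield y/m = 0.058000
Number of cashflows N = 5
Cashflows (t years, CF_t, discount factor 1/(1+y/m)^(m*t), PV):
  t = 1.0000: CF_t = 2.300000, DF = 0.945180, PV = 2.173913
  t = 2.0000: CF_t = 2.300000, DF = 0.893364, PV = 2.054738
  t = 3.0000: CF_t = 2.300000, DF = 0.844390, PV = 1.942097
  t = 4.0000: CF_t = 2.300000, DF = 0.798100, PV = 1.835630
  t = 5.0000: CF_t = 102.300000, DF = 0.754348, PV = 77.169786
Price P = sum_t PV_t = 85.176164

Answer: Price = 85.1762


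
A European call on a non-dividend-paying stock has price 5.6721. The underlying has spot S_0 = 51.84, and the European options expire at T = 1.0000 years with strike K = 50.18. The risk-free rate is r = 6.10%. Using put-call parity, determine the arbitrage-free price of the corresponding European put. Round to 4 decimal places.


Put-call parity: C - P = S_0 * exp(-qT) - K * exp(-rT).
S_0 * exp(-qT) = 51.8400 * 1.00000000 = 51.84000000
K * exp(-rT) = 50.1800 * 0.94082324 = 47.21051017
P = C - S*exp(-qT) + K*exp(-rT)
P = 5.6721 - 51.84000000 + 47.21051017 = 1.0426

Answer: Put price = 1.0426


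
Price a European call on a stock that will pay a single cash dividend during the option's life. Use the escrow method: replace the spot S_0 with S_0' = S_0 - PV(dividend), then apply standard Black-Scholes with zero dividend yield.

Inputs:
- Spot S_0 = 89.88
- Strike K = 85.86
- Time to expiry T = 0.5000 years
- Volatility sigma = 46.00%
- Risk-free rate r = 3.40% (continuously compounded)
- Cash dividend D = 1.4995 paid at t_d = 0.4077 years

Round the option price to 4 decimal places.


PV(D) = D * exp(-r * t_d) = 1.4995 * 0.98623383 = 1.47885763
S_0' = S_0 - PV(D) = 89.8800 - 1.47885763 = 88.40114237
d1 = (ln(S_0'/K) + (r + sigma^2/2)*T) / (sigma*sqrt(T)) = 0.30456881
d2 = d1 - sigma*sqrt(T) = -0.02070031
exp(-rT) = 0.98314368
N(d1) = 0.61965271; N(d2) = 0.49174236
C = S_0' * N(d1) - K * exp(-rT) * N(d2) = 88.40114237 * 0.61965271 - 85.8600 * 0.98314368 * 0.49174236 = 13.2687

Answer: Price = 13.2687


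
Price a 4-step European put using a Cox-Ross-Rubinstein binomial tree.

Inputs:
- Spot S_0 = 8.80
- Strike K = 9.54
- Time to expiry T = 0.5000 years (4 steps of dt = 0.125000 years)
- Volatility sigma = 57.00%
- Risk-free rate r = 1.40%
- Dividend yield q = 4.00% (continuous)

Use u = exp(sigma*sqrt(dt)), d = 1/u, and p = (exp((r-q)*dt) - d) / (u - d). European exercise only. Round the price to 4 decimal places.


Answer: Price = V(0,0) = 1.9259

Derivation:
dt = T/N = 0.125000
u = exp(sigma*sqrt(dt)) = 1.223267; d = 1/u = 0.817483
p = (exp((r-q)*dt) - d) / (u - d) = 0.441792
Discount per step: exp(-r*dt) = 0.998252
Stock lattice S(k, i) with i counting down-moves:
  k=0: S(0,0) = 8.8000
  k=1: S(1,0) = 10.7648; S(1,1) = 7.1938
  k=2: S(2,0) = 13.1682; S(2,1) = 8.8000; S(2,2) = 5.8808
  k=3: S(3,0) = 16.1082; S(3,1) = 10.7648; S(3,2) = 7.1938; S(3,3) = 4.8075
  k=4: S(4,0) = 19.7046; S(4,1) = 13.1682; S(4,2) = 8.8000; S(4,3) = 5.8808; S(4,4) = 3.9300
Terminal payoffs V(N, i) = max(K - S_T, 0):
  V(4,0) = 0.000000; V(4,1) = 0.000000; V(4,2) = 0.740000; V(4,3) = 3.659153; V(4,4) = 5.609958
Backward induction: V(k, i) = exp(-r*dt) * [p * V(k+1, i) + (1-p) * V(k+1, i+1)].
  V(3,0) = exp(-r*dt) * [p*0.000000 + (1-p)*0.000000] = 0.000000
  V(3,1) = exp(-r*dt) * [p*0.000000 + (1-p)*0.740000] = 0.412351
  V(3,2) = exp(-r*dt) * [p*0.740000 + (1-p)*3.659153] = 2.365351
  V(3,3) = exp(-r*dt) * [p*3.659153 + (1-p)*5.609958] = 4.739806
  V(2,0) = exp(-r*dt) * [p*0.000000 + (1-p)*0.412351] = 0.229775
  V(2,1) = exp(-r*dt) * [p*0.412351 + (1-p)*2.365351] = 1.499903
  V(2,2) = exp(-r*dt) * [p*2.365351 + (1-p)*4.739806] = 3.684336
  V(1,0) = exp(-r*dt) * [p*0.229775 + (1-p)*1.499903] = 0.937129
  V(1,1) = exp(-r*dt) * [p*1.499903 + (1-p)*3.684336] = 2.714516
  V(0,0) = exp(-r*dt) * [p*0.937129 + (1-p)*2.714516] = 1.925907


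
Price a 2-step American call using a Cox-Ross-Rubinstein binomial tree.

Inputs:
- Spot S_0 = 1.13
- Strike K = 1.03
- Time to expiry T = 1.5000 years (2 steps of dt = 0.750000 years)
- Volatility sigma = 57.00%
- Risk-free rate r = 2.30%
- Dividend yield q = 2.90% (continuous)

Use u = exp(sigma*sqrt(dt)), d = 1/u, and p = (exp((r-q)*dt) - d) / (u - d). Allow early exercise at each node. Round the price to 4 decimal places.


dt = T/N = 0.750000
u = exp(sigma*sqrt(dt)) = 1.638260; d = 1/u = 0.610404
p = (exp((r-q)*dt) - d) / (u - d) = 0.374670
Discount per step: exp(-r*dt) = 0.982898
Stock lattice S(k, i) with i counting down-moves:
  k=0: S(0,0) = 1.1300
  k=1: S(1,0) = 1.8512; S(1,1) = 0.6898
  k=2: S(2,0) = 3.0328; S(2,1) = 1.1300; S(2,2) = 0.4210
Terminal payoffs V(N, i) = max(S_T - K, 0):
  V(2,0) = 2.002801; V(2,1) = 0.100000; V(2,2) = 0.000000
Backward induction: V(k, i) = exp(-r*dt) * [p * V(k+1, i) + (1-p) * V(k+1, i+1)]; then take max(V_cont, immediate exercise) for American.
  V(1,0) = exp(-r*dt) * [p*2.002801 + (1-p)*0.100000] = 0.799019; exercise = 0.821233; V(1,0) = max -> 0.821233
  V(1,1) = exp(-r*dt) * [p*0.100000 + (1-p)*0.000000] = 0.036826; exercise = 0.000000; V(1,1) = max -> 0.036826
  V(0,0) = exp(-r*dt) * [p*0.821233 + (1-p)*0.036826] = 0.325064; exercise = 0.100000; V(0,0) = max -> 0.325064

Answer: Price = V(0,0) = 0.3251


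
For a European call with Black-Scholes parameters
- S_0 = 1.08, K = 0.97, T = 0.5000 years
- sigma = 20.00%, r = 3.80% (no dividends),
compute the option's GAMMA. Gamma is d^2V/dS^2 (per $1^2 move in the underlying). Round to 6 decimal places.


d1 = 0.9646368289; d2 = 0.8232154727
phi(d1) = 0.2505239789; exp(-qT) = 1.0000000000; exp(-rT) = 0.9811793622
Gamma = exp(-qT) * phi(d1) / (S * sigma * sqrt(T)) = 1.0000000000 * 0.2505239789 / (1.0800 * 0.2000 * 0.7071067812) = 1.640252

Answer: Gamma = 1.640252


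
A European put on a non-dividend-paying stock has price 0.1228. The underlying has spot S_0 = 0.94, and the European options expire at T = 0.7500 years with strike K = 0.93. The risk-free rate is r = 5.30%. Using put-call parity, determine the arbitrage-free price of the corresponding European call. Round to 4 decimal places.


Answer: Call price = 0.1690

Derivation:
Put-call parity: C - P = S_0 * exp(-qT) - K * exp(-rT).
S_0 * exp(-qT) = 0.9400 * 1.00000000 = 0.94000000
K * exp(-rT) = 0.9300 * 0.96102967 = 0.89375759
C = P + S*exp(-qT) - K*exp(-rT)
C = 0.1228 + 0.94000000 - 0.89375759 = 0.1690


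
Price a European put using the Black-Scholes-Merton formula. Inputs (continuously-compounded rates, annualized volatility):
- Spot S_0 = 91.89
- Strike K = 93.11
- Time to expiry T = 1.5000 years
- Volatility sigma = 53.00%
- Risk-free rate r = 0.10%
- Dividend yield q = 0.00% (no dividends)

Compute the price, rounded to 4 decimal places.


d1 = (ln(S/K) + (r - q + 0.5*sigma^2) * T) / (sigma * sqrt(T)) = 0.30654920
d2 = d1 - sigma * sqrt(T) = -0.34256558
exp(-rT) = 0.99850112; exp(-qT) = 1.00000000
P = K * exp(-rT) * N(-d2) - S_0 * exp(-qT) * N(-d1)
N(-d1) = 0.37959326; N(-d2) = 0.63403735
P = 93.1100 * 0.99850112 * 0.63403735 - 91.8900 * 1.00000000 * 0.37959326 = 24.0659

Answer: Price = 24.0659


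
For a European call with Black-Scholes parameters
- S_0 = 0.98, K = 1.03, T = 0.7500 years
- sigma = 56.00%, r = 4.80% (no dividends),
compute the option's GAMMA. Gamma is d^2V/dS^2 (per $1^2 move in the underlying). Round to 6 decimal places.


d1 = 0.2141113586; d2 = -0.2708628675
phi(d1) = 0.3899017986; exp(-qT) = 1.0000000000; exp(-rT) = 0.9646402935
Gamma = exp(-qT) * phi(d1) / (S * sigma * sqrt(T)) = 1.0000000000 * 0.3899017986 / (0.9800 * 0.5600 * 0.8660254038) = 0.820371

Answer: Gamma = 0.820371


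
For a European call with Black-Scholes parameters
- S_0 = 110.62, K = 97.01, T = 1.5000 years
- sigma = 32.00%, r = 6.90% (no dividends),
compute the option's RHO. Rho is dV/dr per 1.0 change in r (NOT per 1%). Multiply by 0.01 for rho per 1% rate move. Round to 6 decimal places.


Answer: Rho = 86.146432

Derivation:
d1 = 0.7950299637; d2 = 0.4031116048
phi(d1) = 0.2908420756; exp(-qT) = 1.0000000000; exp(-rT) = 0.9016760227
N(d2) = 0.6565669381
Rho = K*T*exp(-rT)*N(d2) = 97.0100 * 1.5000 * 0.9016760227 * 0.6565669381 = 86.146432


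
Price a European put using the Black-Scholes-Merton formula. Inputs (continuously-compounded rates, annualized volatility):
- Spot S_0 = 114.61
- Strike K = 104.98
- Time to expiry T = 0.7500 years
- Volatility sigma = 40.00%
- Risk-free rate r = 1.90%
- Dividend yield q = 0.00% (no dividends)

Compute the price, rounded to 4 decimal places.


Answer: Price = 10.0766

Derivation:
d1 = (ln(S/K) + (r - q + 0.5*sigma^2) * T) / (sigma * sqrt(T)) = 0.46769761
d2 = d1 - sigma * sqrt(T) = 0.12128745
exp(-rT) = 0.98585105; exp(-qT) = 1.00000000
P = K * exp(-rT) * N(-d2) - S_0 * exp(-qT) * N(-d1)
N(-d1) = 0.32000043; N(-d2) = 0.45173168
P = 104.9800 * 0.98585105 * 0.45173168 - 114.6100 * 1.00000000 * 0.32000043 = 10.0766


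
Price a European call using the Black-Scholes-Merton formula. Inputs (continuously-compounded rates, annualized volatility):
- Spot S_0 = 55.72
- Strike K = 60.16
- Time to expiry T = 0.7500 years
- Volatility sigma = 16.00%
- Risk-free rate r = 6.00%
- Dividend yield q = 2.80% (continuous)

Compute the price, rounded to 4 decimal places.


d1 = (ln(S/K) + (r - q + 0.5*sigma^2) * T) / (sigma * sqrt(T)) = -0.31082035
d2 = d1 - sigma * sqrt(T) = -0.44938441
exp(-rT) = 0.95599748; exp(-qT) = 0.97921896
C = S_0 * exp(-qT) * N(d1) - K * exp(-rT) * N(d2)
N(d1) = 0.37796860; N(d2) = 0.32657719
C = 55.7200 * 0.97921896 * 0.37796860 - 60.1600 * 0.95599748 * 0.32657719 = 1.8404

Answer: Price = 1.8404


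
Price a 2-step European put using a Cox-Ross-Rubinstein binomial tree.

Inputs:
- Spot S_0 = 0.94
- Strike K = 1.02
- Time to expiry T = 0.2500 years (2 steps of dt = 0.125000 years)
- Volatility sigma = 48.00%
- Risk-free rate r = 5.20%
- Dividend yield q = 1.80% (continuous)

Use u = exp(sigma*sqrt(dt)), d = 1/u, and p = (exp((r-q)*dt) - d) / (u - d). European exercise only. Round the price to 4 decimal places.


Answer: Price = V(0,0) = 0.1365

Derivation:
dt = T/N = 0.125000
u = exp(sigma*sqrt(dt)) = 1.184956; d = 1/u = 0.843913
p = (exp((r-q)*dt) - d) / (u - d) = 0.470163
Discount per step: exp(-r*dt) = 0.993521
Stock lattice S(k, i) with i counting down-moves:
  k=0: S(0,0) = 0.9400
  k=1: S(1,0) = 1.1139; S(1,1) = 0.7933
  k=2: S(2,0) = 1.3199; S(2,1) = 0.9400; S(2,2) = 0.6695
Terminal payoffs V(N, i) = max(K - S_T, 0):
  V(2,0) = 0.000000; V(2,1) = 0.080000; V(2,2) = 0.350542
Backward induction: V(k, i) = exp(-r*dt) * [p * V(k+1, i) + (1-p) * V(k+1, i+1)].
  V(1,0) = exp(-r*dt) * [p*0.000000 + (1-p)*0.080000] = 0.042112
  V(1,1) = exp(-r*dt) * [p*0.080000 + (1-p)*0.350542] = 0.221896
  V(0,0) = exp(-r*dt) * [p*0.042112 + (1-p)*0.221896] = 0.136478


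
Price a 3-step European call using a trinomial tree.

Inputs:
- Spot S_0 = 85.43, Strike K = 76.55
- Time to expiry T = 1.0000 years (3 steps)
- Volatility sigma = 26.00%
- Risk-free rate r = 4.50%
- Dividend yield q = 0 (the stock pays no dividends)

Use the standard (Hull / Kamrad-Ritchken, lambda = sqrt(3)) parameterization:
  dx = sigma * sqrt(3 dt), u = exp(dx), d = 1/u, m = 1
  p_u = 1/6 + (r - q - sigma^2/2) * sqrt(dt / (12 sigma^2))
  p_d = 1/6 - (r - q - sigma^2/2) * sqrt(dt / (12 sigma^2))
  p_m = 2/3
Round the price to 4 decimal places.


dt = T/N = 0.333333; dx = sigma*sqrt(3*dt) = 0.260000
u = exp(dx) = 1.296930; d = 1/u = 0.771052
p_u = 0.173846, p_m = 0.666667, p_d = 0.159487
Discount per step: exp(-r*dt) = 0.985112
Stock lattice S(k, j) with j the centered position index:
  k=0: S(0,+0) = 85.4300
  k=1: S(1,-1) = 65.8709; S(1,+0) = 85.4300; S(1,+1) = 110.7967
  k=2: S(2,-2) = 50.7899; S(2,-1) = 65.8709; S(2,+0) = 85.4300; S(2,+1) = 110.7967; S(2,+2) = 143.6956
  k=3: S(3,-3) = 39.1616; S(3,-2) = 50.7899; S(3,-1) = 65.8709; S(3,+0) = 85.4300; S(3,+1) = 110.7967; S(3,+2) = 143.6956; S(3,+3) = 186.3632
Terminal payoffs V(N, j) = max(S_T - K, 0):
  V(3,-3) = 0.000000; V(3,-2) = 0.000000; V(3,-1) = 0.000000; V(3,+0) = 8.880000; V(3,+1) = 34.246737; V(3,+2) = 67.145622; V(3,+3) = 109.813176
Backward induction: V(k, j) = exp(-r*dt) * [p_u * V(k+1, j+1) + p_m * V(k+1, j) + p_d * V(k+1, j-1)]
  V(2,-2) = exp(-r*dt) * [p_u*0.000000 + p_m*0.000000 + p_d*0.000000] = 0.000000
  V(2,-1) = exp(-r*dt) * [p_u*8.880000 + p_m*0.000000 + p_d*0.000000] = 1.520770
  V(2,+0) = exp(-r*dt) * [p_u*34.246737 + p_m*8.880000 + p_d*0.000000] = 11.696888
  V(2,+1) = exp(-r*dt) * [p_u*67.145622 + p_m*34.246737 + p_d*8.880000] = 35.385627
  V(2,+2) = exp(-r*dt) * [p_u*109.813176 + p_m*67.145622 + p_d*34.246737] = 68.284277
  V(1,-1) = exp(-r*dt) * [p_u*11.696888 + p_m*1.520770 + p_d*0.000000] = 3.001937
  V(1,+0) = exp(-r*dt) * [p_u*35.385627 + p_m*11.696888 + p_d*1.520770] = 13.980831
  V(1,+1) = exp(-r*dt) * [p_u*68.284277 + p_m*35.385627 + p_d*11.696888] = 36.771156
  V(0,+0) = exp(-r*dt) * [p_u*36.771156 + p_m*13.980831 + p_d*3.001937] = 15.950783

Answer: Price = V(0,0) = 15.9508


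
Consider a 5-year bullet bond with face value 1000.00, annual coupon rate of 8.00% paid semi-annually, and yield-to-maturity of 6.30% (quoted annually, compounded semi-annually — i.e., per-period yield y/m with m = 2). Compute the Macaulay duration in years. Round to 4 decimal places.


Answer: Macaulay duration = 4.2489 years

Derivation:
Coupon per period c = face * coupon_rate / m = 40.000000
Periods per year m = 2; per-period yield y/m = 0.031500
Number of cashflows N = 10
Cashflows (t years, CF_t, discount factor 1/(1+y/m)^(m*t), PV):
  t = 0.5000: CF_t = 40.000000, DF = 0.969462, PV = 38.778478
  t = 1.0000: CF_t = 40.000000, DF = 0.939856, PV = 37.594259
  t = 1.5000: CF_t = 40.000000, DF = 0.911155, PV = 36.446203
  t = 2.0000: CF_t = 40.000000, DF = 0.883330, PV = 35.333207
  t = 2.5000: CF_t = 40.000000, DF = 0.856355, PV = 34.254200
  t = 3.0000: CF_t = 40.000000, DF = 0.830204, PV = 33.208144
  t = 3.5000: CF_t = 40.000000, DF = 0.804851, PV = 32.194032
  t = 4.0000: CF_t = 40.000000, DF = 0.780272, PV = 31.210889
  t = 4.5000: CF_t = 40.000000, DF = 0.756444, PV = 30.257769
  t = 5.0000: CF_t = 1040.000000, DF = 0.733344, PV = 762.677644
Price P = sum_t PV_t = 1071.954824
Macaulay numerator sum_t t * PV_t:
  t * PV_t at t = 0.5000: 19.389239
  t * PV_t at t = 1.0000: 37.594259
  t * PV_t at t = 1.5000: 54.669305
  t * PV_t at t = 2.0000: 70.666415
  t * PV_t at t = 2.5000: 85.635500
  t * PV_t at t = 3.0000: 99.624431
  t * PV_t at t = 3.5000: 112.679110
  t * PV_t at t = 4.0000: 124.843554
  t * PV_t at t = 4.5000: 136.159960
  t * PV_t at t = 5.0000: 3813.388219
Macaulay duration D = (sum_t t * PV_t) / P = 4554.649992 / 1071.954824 = 4.248920


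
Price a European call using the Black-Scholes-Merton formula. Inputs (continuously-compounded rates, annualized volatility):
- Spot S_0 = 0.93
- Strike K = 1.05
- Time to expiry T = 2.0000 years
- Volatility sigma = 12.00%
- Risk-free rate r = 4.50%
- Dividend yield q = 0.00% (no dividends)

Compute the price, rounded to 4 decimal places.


d1 = (ln(S/K) + (r - q + 0.5*sigma^2) * T) / (sigma * sqrt(T)) = -0.09994281
d2 = d1 - sigma * sqrt(T) = -0.26964844
exp(-rT) = 0.91393119; exp(-qT) = 1.00000000
C = S_0 * exp(-qT) * N(d1) - K * exp(-rT) * N(d2)
N(d1) = 0.46019487; N(d2) = 0.39371537
C = 0.9300 * 1.00000000 * 0.46019487 - 1.0500 * 0.91393119 * 0.39371537 = 0.0502

Answer: Price = 0.0502


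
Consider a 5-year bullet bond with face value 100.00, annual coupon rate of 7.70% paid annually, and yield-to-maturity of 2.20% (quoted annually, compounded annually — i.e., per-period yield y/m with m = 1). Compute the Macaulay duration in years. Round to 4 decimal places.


Coupon per period c = face * coupon_rate / m = 7.700000
Periods per year m = 1; per-period yield y/m = 0.022000
Number of cashflows N = 5
Cashflows (t years, CF_t, discount factor 1/(1+y/m)^(m*t), PV):
  t = 1.0000: CF_t = 7.700000, DF = 0.978474, PV = 7.534247
  t = 2.0000: CF_t = 7.700000, DF = 0.957411, PV = 7.372061
  t = 3.0000: CF_t = 7.700000, DF = 0.936801, PV = 7.213367
  t = 4.0000: CF_t = 7.700000, DF = 0.916635, PV = 7.058089
  t = 5.0000: CF_t = 107.700000, DF = 0.896903, PV = 96.596463
Price P = sum_t PV_t = 125.774227
Macaulay numerator sum_t t * PV_t:
  t * PV_t at t = 1.0000: 7.534247
  t * PV_t at t = 2.0000: 14.744122
  t * PV_t at t = 3.0000: 21.640101
  t * PV_t at t = 4.0000: 28.232357
  t * PV_t at t = 5.0000: 482.982315
Macaulay duration D = (sum_t t * PV_t) / P = 555.133142 / 125.774227 = 4.413727

Answer: Macaulay duration = 4.4137 years


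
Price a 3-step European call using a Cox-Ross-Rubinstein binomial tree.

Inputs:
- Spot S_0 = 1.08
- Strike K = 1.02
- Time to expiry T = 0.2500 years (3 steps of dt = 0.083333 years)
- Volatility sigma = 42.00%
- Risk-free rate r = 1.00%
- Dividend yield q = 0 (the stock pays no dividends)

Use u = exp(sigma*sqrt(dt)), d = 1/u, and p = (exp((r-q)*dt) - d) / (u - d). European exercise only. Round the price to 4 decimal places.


Answer: Price = V(0,0) = 0.1267

Derivation:
dt = T/N = 0.083333
u = exp(sigma*sqrt(dt)) = 1.128900; d = 1/u = 0.885818
p = (exp((r-q)*dt) - d) / (u - d) = 0.473156
Discount per step: exp(-r*dt) = 0.999167
Stock lattice S(k, i) with i counting down-moves:
  k=0: S(0,0) = 1.0800
  k=1: S(1,0) = 1.2192; S(1,1) = 0.9567
  k=2: S(2,0) = 1.3764; S(2,1) = 1.0800; S(2,2) = 0.8474
  k=3: S(3,0) = 1.5538; S(3,1) = 1.2192; S(3,2) = 0.9567; S(3,3) = 0.7507
Terminal payoffs V(N, i) = max(S_T - K, 0):
  V(3,0) = 0.533782; V(3,1) = 0.199212; V(3,2) = 0.000000; V(3,3) = 0.000000
Backward induction: V(k, i) = exp(-r*dt) * [p * V(k+1, i) + (1-p) * V(k+1, i+1)].
  V(2,0) = exp(-r*dt) * [p*0.533782 + (1-p)*0.199212] = 0.357218
  V(2,1) = exp(-r*dt) * [p*0.199212 + (1-p)*0.000000] = 0.094180
  V(2,2) = exp(-r*dt) * [p*0.000000 + (1-p)*0.000000] = 0.000000
  V(1,0) = exp(-r*dt) * [p*0.357218 + (1-p)*0.094180] = 0.218456
  V(1,1) = exp(-r*dt) * [p*0.094180 + (1-p)*0.000000] = 0.044525
  V(0,0) = exp(-r*dt) * [p*0.218456 + (1-p)*0.044525] = 0.126715


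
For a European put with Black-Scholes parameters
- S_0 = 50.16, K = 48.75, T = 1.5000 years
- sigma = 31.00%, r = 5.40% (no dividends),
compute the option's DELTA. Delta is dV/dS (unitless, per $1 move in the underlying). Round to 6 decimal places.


Answer: Delta = -0.316227

Derivation:
d1 = 0.4782765654; d2 = 0.0986056553
phi(d1) = 0.3558262355; exp(-qT) = 1.0000000000; exp(-rT) = 0.9221936914
N(-d1) = 0.3162266868
Delta = -exp(-qT) * N(-d1) = -1.0000000000 * 0.3162266868 = -0.316227


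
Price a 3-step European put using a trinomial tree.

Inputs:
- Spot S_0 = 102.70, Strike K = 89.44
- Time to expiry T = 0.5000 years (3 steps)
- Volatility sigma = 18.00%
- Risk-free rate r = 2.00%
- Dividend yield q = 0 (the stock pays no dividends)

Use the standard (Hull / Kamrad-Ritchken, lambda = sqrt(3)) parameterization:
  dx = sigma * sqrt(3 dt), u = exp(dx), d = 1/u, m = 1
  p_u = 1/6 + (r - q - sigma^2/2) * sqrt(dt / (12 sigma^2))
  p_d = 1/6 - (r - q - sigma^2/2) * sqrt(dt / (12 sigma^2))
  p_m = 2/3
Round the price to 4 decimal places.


Answer: Price = V(0,0) = 0.6089

Derivation:
dt = T/N = 0.166667; dx = sigma*sqrt(3*dt) = 0.127279
u = exp(dx) = 1.135734; d = 1/u = 0.880488
p_u = 0.169155, p_m = 0.666667, p_d = 0.164179
Discount per step: exp(-r*dt) = 0.996672
Stock lattice S(k, j) with j the centered position index:
  k=0: S(0,+0) = 102.7000
  k=1: S(1,-1) = 90.4261; S(1,+0) = 102.7000; S(1,+1) = 116.6399
  k=2: S(2,-2) = 79.6191; S(2,-1) = 90.4261; S(2,+0) = 102.7000; S(2,+1) = 116.6399; S(2,+2) = 132.4719
  k=3: S(3,-3) = 70.1036; S(3,-2) = 79.6191; S(3,-1) = 90.4261; S(3,+0) = 102.7000; S(3,+1) = 116.6399; S(3,+2) = 132.4719; S(3,+3) = 150.4529
Terminal payoffs V(N, j) = max(K - S_T, 0):
  V(3,-3) = 19.336378; V(3,-2) = 9.820927; V(3,-1) = 0.000000; V(3,+0) = 0.000000; V(3,+1) = 0.000000; V(3,+2) = 0.000000; V(3,+3) = 0.000000
Backward induction: V(k, j) = exp(-r*dt) * [p_u * V(k+1, j+1) + p_m * V(k+1, j) + p_d * V(k+1, j-1)]
  V(2,-2) = exp(-r*dt) * [p_u*0.000000 + p_m*9.820927 + p_d*19.336378] = 9.689554
  V(2,-1) = exp(-r*dt) * [p_u*0.000000 + p_m*0.000000 + p_d*9.820927] = 1.607021
  V(2,+0) = exp(-r*dt) * [p_u*0.000000 + p_m*0.000000 + p_d*0.000000] = 0.000000
  V(2,+1) = exp(-r*dt) * [p_u*0.000000 + p_m*0.000000 + p_d*0.000000] = 0.000000
  V(2,+2) = exp(-r*dt) * [p_u*0.000000 + p_m*0.000000 + p_d*0.000000] = 0.000000
  V(1,-1) = exp(-r*dt) * [p_u*0.000000 + p_m*1.607021 + p_d*9.689554] = 2.653307
  V(1,+0) = exp(-r*dt) * [p_u*0.000000 + p_m*0.000000 + p_d*1.607021] = 0.262961
  V(1,+1) = exp(-r*dt) * [p_u*0.000000 + p_m*0.000000 + p_d*0.000000] = 0.000000
  V(0,+0) = exp(-r*dt) * [p_u*0.000000 + p_m*0.262961 + p_d*2.653307] = 0.608891


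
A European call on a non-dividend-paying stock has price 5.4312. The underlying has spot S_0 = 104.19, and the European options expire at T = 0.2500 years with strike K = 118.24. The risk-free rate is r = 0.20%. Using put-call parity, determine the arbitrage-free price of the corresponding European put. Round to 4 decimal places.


Put-call parity: C - P = S_0 * exp(-qT) - K * exp(-rT).
S_0 * exp(-qT) = 104.1900 * 1.00000000 = 104.19000000
K * exp(-rT) = 118.2400 * 0.99950012 = 118.18089478
P = C - S*exp(-qT) + K*exp(-rT)
P = 5.4312 - 104.19000000 + 118.18089478 = 19.4221

Answer: Put price = 19.4221


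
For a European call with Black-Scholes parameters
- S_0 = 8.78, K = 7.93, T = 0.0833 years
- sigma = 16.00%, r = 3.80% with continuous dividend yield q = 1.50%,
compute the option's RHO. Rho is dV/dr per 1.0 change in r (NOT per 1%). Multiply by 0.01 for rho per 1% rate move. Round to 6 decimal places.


d1 = 2.2695598536; d2 = 2.2233810706
phi(d1) = 0.0303672821; exp(-qT) = 0.9987512803; exp(-rT) = 0.9968396046
N(d2) = 0.9869049425
Rho = K*T*exp(-rT)*N(d2) = 7.9300 * 0.0833 * 0.9968396046 * 0.9869049425 = 0.649858

Answer: Rho = 0.649858


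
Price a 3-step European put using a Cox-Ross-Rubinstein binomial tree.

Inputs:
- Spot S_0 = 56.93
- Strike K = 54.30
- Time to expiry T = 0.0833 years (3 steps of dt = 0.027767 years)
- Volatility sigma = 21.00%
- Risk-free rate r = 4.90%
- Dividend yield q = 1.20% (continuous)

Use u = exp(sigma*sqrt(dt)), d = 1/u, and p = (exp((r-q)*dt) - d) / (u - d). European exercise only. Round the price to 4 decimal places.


Answer: Price = V(0,0) = 0.3655

Derivation:
dt = T/N = 0.027767
u = exp(sigma*sqrt(dt)) = 1.035612; d = 1/u = 0.965612
p = (exp((r-q)*dt) - d) / (u - d) = 0.505937
Discount per step: exp(-r*dt) = 0.998640
Stock lattice S(k, i) with i counting down-moves:
  k=0: S(0,0) = 56.9300
  k=1: S(1,0) = 58.9574; S(1,1) = 54.9723
  k=2: S(2,0) = 61.0570; S(2,1) = 56.9300; S(2,2) = 53.0819
  k=3: S(3,0) = 63.2314; S(3,1) = 58.9574; S(3,2) = 54.9723; S(3,3) = 51.2566
Terminal payoffs V(N, i) = max(K - S_T, 0):
  V(3,0) = 0.000000; V(3,1) = 0.000000; V(3,2) = 0.000000; V(3,3) = 3.043448
Backward induction: V(k, i) = exp(-r*dt) * [p * V(k+1, i) + (1-p) * V(k+1, i+1)].
  V(2,0) = exp(-r*dt) * [p*0.000000 + (1-p)*0.000000] = 0.000000
  V(2,1) = exp(-r*dt) * [p*0.000000 + (1-p)*0.000000] = 0.000000
  V(2,2) = exp(-r*dt) * [p*0.000000 + (1-p)*3.043448] = 1.501611
  V(1,0) = exp(-r*dt) * [p*0.000000 + (1-p)*0.000000] = 0.000000
  V(1,1) = exp(-r*dt) * [p*0.000000 + (1-p)*1.501611] = 0.740882
  V(0,0) = exp(-r*dt) * [p*0.000000 + (1-p)*0.740882] = 0.365545


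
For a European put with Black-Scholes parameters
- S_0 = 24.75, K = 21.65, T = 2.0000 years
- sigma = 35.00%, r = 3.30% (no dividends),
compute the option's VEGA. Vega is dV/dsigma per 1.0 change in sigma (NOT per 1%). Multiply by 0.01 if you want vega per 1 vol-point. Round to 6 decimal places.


d1 = 0.6511848062; d2 = 0.1562100593
phi(d1) = 0.3227235001; exp(-qT) = 1.0000000000; exp(-rT) = 0.9361308643
Vega = S * exp(-qT) * phi(d1) * sqrt(T) = 24.7500 * 1.0000000000 * 0.3227235001 * 1.4142135624 = 11.295899

Answer: Vega = 11.295899


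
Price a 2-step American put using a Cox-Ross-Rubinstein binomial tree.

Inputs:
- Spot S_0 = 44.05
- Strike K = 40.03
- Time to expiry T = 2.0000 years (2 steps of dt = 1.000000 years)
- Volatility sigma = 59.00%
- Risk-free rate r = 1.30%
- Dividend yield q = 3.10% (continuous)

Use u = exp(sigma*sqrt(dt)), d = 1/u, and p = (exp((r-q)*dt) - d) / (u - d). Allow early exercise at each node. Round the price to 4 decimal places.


dt = T/N = 1.000000
u = exp(sigma*sqrt(dt)) = 1.803988; d = 1/u = 0.554327
p = (exp((r-q)*dt) - d) / (u - d) = 0.342360
Discount per step: exp(-r*dt) = 0.987084
Stock lattice S(k, i) with i counting down-moves:
  k=0: S(0,0) = 44.0500
  k=1: S(1,0) = 79.4657; S(1,1) = 24.4181
  k=2: S(2,0) = 143.3552; S(2,1) = 44.0500; S(2,2) = 13.5356
Terminal payoffs V(N, i) = max(K - S_T, 0):
  V(2,0) = 0.000000; V(2,1) = 0.000000; V(2,2) = 26.494372
Backward induction: V(k, i) = exp(-r*dt) * [p * V(k+1, i) + (1-p) * V(k+1, i+1)]; then take max(V_cont, immediate exercise) for American.
  V(1,0) = exp(-r*dt) * [p*0.000000 + (1-p)*0.000000] = 0.000000; exercise = 0.000000; V(1,0) = max -> 0.000000
  V(1,1) = exp(-r*dt) * [p*0.000000 + (1-p)*26.494372] = 17.198721; exercise = 15.611883; V(1,1) = max -> 17.198721
  V(0,0) = exp(-r*dt) * [p*0.000000 + (1-p)*17.198721] = 11.164484; exercise = 0.000000; V(0,0) = max -> 11.164484

Answer: Price = V(0,0) = 11.1645
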